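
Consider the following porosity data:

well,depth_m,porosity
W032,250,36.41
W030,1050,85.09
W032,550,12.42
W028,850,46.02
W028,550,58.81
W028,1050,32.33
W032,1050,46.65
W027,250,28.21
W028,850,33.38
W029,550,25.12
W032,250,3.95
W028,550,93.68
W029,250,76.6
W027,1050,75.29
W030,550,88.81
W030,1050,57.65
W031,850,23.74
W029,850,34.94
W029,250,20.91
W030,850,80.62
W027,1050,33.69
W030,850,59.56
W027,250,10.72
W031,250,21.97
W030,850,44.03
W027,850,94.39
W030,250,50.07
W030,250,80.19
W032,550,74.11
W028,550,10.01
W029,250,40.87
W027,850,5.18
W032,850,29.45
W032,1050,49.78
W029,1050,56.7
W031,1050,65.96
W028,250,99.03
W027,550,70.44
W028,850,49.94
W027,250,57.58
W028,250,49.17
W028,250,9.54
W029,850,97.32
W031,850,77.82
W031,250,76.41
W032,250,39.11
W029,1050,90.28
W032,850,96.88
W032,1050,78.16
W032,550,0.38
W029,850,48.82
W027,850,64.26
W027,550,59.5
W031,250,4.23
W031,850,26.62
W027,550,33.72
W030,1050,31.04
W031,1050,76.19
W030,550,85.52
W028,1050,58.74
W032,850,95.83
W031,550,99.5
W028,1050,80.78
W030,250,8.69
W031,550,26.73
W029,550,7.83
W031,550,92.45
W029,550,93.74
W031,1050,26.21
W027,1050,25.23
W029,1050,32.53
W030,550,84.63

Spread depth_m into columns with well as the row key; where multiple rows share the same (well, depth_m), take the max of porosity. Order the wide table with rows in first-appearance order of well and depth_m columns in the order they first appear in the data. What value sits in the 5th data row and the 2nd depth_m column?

90.28

With rows in first-appearance order of well, row 5 is well=W029. depth_m columns in first-appearance order: 250, 1050, 550, 850; column 2 is 1050.
Long rows with well=W029, depth_m=1050: max(56.7, 90.28, 32.53) = 90.28.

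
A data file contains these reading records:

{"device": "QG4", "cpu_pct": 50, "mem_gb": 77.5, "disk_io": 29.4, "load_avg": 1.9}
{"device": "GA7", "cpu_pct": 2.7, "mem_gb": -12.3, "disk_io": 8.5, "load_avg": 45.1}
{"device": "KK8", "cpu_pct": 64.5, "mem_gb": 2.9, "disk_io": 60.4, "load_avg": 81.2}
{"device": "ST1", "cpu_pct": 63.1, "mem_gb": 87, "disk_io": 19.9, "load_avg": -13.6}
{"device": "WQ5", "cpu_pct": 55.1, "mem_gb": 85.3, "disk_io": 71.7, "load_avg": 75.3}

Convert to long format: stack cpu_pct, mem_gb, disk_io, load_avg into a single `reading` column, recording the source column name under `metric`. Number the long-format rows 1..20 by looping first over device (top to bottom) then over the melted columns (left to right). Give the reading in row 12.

20 rows total (5 × 4). Row 12: index ⌊(12-1)/4⌋ = 2 into device → KK8; (12-1) mod 4 = 3 into the melted columns → load_avg.
So row 12 is (KK8, load_avg, 81.2); reading = 81.2.

81.2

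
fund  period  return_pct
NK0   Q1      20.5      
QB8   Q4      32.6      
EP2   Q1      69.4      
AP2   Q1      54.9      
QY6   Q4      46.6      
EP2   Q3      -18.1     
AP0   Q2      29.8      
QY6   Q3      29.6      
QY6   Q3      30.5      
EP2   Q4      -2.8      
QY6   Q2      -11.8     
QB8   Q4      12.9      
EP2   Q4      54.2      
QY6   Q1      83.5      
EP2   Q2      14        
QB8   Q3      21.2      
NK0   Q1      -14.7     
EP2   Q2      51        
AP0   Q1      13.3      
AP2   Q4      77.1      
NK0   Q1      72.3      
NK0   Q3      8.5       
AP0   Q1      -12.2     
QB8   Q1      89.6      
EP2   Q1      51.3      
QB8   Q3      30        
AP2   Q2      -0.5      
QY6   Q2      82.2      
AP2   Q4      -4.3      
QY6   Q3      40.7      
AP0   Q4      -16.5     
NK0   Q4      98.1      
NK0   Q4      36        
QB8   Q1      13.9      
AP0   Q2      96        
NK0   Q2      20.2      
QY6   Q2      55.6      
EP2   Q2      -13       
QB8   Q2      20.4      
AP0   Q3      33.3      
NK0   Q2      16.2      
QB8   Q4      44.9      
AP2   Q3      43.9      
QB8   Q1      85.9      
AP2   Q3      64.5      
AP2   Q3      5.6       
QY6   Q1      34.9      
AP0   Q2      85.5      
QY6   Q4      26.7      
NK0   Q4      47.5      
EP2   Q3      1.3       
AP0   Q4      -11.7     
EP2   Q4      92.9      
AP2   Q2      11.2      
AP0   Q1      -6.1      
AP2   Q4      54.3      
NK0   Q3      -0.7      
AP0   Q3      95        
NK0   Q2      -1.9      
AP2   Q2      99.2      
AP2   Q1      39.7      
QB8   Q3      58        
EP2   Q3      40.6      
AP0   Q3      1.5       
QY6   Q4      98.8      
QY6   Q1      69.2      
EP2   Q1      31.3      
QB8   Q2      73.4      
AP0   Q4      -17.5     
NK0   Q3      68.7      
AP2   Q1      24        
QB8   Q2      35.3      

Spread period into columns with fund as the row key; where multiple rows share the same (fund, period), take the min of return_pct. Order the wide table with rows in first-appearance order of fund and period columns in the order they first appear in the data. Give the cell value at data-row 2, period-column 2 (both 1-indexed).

12.9

With rows in first-appearance order of fund, row 2 is fund=QB8. period columns in first-appearance order: Q1, Q4, Q3, Q2; column 2 is Q4.
Long rows with fund=QB8, period=Q4: min(32.6, 12.9, 44.9) = 12.9.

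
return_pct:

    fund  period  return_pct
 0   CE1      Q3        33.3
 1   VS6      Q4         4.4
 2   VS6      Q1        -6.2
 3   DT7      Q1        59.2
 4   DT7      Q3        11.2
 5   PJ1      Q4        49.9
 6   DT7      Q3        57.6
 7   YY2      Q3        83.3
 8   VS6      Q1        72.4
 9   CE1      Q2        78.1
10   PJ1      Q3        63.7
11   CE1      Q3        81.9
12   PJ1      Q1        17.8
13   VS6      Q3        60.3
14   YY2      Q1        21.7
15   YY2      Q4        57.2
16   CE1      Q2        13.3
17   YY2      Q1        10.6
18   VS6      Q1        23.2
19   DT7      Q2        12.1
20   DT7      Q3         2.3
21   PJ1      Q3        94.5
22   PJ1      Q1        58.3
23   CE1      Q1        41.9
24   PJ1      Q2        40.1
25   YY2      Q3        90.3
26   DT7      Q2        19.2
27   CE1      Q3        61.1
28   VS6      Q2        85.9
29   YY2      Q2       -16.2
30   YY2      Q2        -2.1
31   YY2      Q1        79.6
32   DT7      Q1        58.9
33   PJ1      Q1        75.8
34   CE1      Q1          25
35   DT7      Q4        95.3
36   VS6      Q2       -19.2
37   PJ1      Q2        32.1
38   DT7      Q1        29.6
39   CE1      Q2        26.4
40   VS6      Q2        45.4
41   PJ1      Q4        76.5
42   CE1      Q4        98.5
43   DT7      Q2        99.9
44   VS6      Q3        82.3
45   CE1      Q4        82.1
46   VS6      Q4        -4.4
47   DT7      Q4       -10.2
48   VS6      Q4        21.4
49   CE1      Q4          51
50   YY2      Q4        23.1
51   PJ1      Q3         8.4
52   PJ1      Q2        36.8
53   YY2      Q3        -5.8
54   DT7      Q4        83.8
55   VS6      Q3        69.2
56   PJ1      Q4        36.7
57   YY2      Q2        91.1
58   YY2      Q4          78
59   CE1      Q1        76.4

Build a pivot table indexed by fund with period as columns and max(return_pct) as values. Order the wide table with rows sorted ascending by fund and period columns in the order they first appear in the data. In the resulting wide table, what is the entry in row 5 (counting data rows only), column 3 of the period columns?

With rows sorted ascending by fund, row 5 is fund=YY2. period columns in first-appearance order: Q3, Q4, Q1, Q2; column 3 is Q1.
Long rows with fund=YY2, period=Q1: max(21.7, 10.6, 79.6) = 79.6.

79.6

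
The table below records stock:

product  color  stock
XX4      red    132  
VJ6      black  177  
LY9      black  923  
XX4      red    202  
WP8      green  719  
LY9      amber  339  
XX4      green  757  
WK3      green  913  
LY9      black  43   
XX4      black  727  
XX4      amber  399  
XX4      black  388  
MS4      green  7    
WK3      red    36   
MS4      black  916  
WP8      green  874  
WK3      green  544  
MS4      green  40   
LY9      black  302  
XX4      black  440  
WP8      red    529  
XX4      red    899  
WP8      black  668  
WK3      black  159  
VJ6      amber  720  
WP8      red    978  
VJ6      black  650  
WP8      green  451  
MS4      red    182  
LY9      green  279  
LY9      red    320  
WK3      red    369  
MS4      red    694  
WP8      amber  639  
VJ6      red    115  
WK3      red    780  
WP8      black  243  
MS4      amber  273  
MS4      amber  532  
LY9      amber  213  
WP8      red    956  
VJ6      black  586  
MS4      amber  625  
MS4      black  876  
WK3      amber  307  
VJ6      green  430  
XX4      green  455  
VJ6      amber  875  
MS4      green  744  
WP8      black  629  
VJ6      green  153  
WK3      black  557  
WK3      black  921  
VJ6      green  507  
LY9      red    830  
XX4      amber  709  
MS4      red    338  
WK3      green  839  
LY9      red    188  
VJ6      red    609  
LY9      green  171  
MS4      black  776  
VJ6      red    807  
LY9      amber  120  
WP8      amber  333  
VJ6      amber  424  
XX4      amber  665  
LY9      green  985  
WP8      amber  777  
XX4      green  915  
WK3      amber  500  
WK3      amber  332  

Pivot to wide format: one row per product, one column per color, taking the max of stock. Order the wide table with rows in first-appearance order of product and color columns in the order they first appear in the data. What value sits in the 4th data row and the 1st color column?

With rows in first-appearance order of product, row 4 is product=WP8. color columns in first-appearance order: red, black, green, amber; column 1 is red.
Long rows with product=WP8, color=red: max(529, 978, 956) = 978.

978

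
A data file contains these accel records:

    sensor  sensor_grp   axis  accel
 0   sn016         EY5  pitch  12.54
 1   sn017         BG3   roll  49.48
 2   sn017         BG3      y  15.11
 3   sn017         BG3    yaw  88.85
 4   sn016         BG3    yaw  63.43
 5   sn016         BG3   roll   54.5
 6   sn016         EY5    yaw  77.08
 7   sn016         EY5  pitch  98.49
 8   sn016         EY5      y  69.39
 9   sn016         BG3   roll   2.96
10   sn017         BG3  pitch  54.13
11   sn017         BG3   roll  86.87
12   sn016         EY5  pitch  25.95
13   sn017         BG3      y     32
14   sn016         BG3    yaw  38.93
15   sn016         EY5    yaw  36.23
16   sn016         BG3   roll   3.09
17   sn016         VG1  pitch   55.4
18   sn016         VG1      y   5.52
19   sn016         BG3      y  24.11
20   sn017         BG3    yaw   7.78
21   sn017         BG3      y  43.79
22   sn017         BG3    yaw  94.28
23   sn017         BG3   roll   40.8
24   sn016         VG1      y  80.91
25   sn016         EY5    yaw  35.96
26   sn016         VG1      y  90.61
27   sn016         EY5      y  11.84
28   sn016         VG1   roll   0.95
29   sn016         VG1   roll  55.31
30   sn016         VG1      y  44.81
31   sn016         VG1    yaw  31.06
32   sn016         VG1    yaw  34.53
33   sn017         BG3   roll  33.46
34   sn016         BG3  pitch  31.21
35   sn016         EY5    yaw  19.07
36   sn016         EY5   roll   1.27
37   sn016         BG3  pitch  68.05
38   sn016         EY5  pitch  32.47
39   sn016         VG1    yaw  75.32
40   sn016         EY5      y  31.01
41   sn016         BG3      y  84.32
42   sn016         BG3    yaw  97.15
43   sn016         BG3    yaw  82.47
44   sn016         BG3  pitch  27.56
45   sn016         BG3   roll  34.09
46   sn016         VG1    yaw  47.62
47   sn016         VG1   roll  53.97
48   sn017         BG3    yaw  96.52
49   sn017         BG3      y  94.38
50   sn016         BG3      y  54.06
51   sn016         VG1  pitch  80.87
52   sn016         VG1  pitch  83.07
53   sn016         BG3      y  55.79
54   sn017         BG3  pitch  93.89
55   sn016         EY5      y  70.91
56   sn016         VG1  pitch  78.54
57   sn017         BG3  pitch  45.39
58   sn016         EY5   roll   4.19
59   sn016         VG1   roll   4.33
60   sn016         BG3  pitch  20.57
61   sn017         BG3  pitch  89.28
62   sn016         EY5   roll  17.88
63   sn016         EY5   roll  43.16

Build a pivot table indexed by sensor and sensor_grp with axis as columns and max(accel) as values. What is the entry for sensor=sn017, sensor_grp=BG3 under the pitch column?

Rows with sensor=sn017, sensor_grp=BG3 and axis=pitch: accel values are 54.13, 93.89, 45.39, 89.28.
max(54.13, 93.89, 45.39, 89.28) = 93.89.

93.89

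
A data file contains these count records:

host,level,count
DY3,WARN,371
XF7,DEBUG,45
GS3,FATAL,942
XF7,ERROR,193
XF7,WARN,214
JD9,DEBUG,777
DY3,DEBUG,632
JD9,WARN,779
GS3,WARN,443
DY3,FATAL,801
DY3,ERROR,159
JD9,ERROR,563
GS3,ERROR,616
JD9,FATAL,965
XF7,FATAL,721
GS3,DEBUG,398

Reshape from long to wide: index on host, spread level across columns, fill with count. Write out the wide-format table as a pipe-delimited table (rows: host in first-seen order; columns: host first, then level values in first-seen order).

Columns: host plus the 4 distinct level values (WARN, DEBUG, FATAL, ERROR).
For example, row DY3 column WARN takes count=371 from the long row (DY3, WARN).

| host | WARN | DEBUG | FATAL | ERROR |
| DY3 | 371 | 632 | 801 | 159 |
| XF7 | 214 | 45 | 721 | 193 |
| GS3 | 443 | 398 | 942 | 616 |
| JD9 | 779 | 777 | 965 | 563 |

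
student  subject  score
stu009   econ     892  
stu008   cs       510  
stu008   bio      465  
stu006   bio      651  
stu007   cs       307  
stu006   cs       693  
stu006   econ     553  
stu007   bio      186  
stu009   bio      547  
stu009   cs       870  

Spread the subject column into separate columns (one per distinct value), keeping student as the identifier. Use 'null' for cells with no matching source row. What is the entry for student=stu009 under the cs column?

870

The long row with student=stu009, subject=cs has score=870.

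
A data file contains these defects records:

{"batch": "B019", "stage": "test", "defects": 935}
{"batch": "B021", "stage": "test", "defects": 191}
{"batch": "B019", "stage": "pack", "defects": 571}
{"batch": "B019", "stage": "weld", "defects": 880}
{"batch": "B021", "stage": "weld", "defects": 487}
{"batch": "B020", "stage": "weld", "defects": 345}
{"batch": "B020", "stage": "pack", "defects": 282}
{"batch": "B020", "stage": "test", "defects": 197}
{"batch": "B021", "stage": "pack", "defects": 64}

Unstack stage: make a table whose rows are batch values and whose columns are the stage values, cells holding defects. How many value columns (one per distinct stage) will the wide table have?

3

3 distinct stage values: weld, test, pack.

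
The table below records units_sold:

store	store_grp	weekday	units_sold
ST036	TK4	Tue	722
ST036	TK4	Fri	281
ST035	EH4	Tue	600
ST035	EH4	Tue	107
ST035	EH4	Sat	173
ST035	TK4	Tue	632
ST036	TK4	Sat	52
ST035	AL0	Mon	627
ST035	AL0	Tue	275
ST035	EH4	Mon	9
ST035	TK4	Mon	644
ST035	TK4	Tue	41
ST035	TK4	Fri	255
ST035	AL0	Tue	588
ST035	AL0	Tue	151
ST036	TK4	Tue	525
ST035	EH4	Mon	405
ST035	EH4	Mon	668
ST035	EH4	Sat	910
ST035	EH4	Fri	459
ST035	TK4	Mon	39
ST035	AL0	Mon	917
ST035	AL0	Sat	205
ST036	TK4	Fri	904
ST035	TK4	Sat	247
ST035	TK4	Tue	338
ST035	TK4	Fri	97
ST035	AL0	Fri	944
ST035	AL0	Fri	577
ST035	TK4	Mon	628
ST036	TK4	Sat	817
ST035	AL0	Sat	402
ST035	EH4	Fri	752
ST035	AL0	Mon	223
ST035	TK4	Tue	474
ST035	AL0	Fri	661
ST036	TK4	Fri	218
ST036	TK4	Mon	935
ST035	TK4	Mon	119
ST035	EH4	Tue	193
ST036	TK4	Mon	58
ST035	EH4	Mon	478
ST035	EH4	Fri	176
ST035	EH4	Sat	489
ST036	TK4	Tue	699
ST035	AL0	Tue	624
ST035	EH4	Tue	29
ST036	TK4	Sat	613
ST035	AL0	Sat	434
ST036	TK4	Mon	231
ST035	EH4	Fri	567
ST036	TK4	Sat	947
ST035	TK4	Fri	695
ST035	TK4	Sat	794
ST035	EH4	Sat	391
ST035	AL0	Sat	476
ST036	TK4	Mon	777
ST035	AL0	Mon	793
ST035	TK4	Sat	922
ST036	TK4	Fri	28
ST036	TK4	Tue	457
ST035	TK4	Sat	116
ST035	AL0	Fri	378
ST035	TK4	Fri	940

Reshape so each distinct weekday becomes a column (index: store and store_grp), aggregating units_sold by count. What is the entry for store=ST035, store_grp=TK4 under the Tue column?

4

Rows with store=ST035, store_grp=TK4 and weekday=Tue: units_sold values are 632, 41, 338, 474.
4 rows match — count = 4.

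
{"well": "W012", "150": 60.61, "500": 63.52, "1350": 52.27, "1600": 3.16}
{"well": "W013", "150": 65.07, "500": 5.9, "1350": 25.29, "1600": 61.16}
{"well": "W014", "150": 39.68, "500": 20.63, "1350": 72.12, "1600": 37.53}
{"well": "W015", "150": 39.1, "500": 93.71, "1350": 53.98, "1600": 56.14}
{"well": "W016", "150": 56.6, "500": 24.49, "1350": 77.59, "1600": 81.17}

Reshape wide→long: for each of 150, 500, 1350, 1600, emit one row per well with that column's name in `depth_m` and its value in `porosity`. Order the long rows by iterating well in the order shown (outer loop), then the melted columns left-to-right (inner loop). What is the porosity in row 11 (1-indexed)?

20 rows total (5 × 4). Row 11: index ⌊(11-1)/4⌋ = 2 into well → W014; (11-1) mod 4 = 2 into the melted columns → 1350.
So row 11 is (W014, 1350, 72.12); porosity = 72.12.

72.12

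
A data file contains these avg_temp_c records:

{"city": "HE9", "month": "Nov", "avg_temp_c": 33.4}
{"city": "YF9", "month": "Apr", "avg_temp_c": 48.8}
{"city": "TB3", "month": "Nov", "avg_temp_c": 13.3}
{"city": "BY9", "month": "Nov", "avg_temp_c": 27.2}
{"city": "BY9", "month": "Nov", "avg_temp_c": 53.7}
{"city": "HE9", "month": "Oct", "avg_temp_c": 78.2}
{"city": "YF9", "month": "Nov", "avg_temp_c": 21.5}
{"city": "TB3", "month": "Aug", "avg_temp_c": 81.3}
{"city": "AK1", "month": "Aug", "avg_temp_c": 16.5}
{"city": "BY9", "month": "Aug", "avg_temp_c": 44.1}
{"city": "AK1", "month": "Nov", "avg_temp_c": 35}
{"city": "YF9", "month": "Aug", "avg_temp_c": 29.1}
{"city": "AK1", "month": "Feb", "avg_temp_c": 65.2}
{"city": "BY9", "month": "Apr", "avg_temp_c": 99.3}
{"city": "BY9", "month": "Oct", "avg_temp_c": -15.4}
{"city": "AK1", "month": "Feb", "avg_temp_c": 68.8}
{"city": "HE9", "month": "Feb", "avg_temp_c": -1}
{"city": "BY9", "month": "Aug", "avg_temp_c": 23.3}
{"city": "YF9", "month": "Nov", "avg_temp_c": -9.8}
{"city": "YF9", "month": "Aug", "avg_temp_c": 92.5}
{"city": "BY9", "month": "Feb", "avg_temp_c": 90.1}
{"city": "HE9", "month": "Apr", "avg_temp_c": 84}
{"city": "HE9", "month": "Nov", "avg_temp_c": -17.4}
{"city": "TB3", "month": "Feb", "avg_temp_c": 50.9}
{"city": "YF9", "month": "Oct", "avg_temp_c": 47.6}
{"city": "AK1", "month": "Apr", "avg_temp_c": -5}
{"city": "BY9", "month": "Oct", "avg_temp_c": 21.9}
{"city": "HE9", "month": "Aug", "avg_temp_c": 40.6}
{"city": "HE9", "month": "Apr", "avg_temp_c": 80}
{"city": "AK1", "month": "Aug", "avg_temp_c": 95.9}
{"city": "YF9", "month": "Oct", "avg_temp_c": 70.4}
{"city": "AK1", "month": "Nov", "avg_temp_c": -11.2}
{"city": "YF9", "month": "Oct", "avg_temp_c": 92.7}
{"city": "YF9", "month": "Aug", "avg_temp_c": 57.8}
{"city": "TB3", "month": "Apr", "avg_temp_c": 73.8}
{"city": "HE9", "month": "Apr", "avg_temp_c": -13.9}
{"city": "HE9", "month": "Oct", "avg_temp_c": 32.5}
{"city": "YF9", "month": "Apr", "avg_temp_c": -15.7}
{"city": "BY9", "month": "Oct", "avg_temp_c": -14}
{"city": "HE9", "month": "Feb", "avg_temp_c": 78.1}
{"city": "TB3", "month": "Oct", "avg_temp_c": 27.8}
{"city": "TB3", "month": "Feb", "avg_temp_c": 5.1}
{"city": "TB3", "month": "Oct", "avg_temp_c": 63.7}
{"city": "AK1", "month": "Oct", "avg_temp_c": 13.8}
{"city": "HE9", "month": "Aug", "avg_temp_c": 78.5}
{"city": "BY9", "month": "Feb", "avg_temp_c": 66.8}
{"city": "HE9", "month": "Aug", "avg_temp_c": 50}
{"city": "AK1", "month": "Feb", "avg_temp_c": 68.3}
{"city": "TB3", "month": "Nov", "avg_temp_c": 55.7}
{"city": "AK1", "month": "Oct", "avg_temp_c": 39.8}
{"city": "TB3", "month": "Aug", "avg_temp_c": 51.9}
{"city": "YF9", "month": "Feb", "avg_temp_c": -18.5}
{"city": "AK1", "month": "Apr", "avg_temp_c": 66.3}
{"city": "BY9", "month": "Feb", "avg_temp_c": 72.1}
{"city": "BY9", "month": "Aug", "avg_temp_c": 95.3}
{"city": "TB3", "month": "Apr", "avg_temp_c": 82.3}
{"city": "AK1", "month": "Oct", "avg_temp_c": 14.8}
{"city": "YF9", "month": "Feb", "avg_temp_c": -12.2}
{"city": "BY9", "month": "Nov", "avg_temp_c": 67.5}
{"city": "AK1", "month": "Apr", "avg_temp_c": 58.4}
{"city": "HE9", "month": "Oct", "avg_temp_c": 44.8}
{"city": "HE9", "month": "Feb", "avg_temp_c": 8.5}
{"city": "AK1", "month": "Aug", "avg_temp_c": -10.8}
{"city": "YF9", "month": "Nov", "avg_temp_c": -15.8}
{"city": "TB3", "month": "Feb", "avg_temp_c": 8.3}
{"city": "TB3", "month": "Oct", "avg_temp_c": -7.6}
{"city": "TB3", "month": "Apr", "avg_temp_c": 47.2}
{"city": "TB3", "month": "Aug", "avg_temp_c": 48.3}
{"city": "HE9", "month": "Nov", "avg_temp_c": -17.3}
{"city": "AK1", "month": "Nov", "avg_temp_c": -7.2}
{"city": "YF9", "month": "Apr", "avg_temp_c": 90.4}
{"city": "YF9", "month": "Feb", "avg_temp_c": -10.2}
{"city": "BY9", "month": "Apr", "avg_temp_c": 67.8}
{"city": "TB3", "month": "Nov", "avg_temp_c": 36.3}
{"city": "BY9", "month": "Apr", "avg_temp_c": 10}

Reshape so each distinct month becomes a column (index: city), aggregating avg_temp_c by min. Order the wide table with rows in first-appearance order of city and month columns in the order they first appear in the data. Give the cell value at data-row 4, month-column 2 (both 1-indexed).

10

With rows in first-appearance order of city, row 4 is city=BY9. month columns in first-appearance order: Nov, Apr, Oct, Aug, Feb; column 2 is Apr.
Long rows with city=BY9, month=Apr: min(99.3, 67.8, 10) = 10.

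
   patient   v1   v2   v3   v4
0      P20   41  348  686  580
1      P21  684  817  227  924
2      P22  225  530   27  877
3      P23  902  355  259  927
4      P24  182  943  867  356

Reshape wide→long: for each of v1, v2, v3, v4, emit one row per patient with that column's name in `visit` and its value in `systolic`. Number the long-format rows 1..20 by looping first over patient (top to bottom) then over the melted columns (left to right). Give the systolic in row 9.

225

20 rows total (5 × 4). Row 9: index ⌊(9-1)/4⌋ = 2 into patient → P22; (9-1) mod 4 = 0 into the melted columns → v1.
So row 9 is (P22, v1, 225); systolic = 225.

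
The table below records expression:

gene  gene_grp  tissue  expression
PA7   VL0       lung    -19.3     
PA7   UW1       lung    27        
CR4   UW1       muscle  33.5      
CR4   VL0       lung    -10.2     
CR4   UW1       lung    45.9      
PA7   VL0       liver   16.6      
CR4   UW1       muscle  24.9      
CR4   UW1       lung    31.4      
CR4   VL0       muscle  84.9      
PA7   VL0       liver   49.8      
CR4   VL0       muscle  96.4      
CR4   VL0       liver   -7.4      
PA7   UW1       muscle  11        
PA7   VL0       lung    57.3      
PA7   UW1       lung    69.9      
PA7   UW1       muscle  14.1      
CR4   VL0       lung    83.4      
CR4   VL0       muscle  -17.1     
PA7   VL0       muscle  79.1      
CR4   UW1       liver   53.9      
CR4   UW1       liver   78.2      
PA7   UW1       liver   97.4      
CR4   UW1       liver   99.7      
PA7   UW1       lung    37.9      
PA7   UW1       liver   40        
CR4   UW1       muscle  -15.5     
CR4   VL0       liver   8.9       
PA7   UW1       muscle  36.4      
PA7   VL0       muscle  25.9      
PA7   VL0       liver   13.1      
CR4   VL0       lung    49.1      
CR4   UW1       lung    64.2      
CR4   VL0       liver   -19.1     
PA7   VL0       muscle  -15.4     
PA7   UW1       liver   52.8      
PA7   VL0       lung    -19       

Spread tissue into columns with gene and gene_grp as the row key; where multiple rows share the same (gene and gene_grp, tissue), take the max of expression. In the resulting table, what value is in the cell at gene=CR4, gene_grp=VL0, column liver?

8.9

Rows with gene=CR4, gene_grp=VL0 and tissue=liver: expression values are -7.4, 8.9, -19.1.
max(-7.4, 8.9, -19.1) = 8.9.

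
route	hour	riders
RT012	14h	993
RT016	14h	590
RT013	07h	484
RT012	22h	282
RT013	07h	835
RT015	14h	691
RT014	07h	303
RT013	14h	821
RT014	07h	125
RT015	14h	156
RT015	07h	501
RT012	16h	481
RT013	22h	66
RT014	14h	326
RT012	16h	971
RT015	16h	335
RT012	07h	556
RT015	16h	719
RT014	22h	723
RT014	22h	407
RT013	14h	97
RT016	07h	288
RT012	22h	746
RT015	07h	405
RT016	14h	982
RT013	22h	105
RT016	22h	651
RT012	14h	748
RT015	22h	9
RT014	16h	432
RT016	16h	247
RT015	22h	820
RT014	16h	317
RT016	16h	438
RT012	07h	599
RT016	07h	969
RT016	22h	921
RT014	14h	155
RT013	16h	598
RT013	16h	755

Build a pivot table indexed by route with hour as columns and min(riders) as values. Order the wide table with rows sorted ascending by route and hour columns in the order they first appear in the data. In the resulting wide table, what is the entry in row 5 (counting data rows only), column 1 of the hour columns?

With rows sorted ascending by route, row 5 is route=RT016. hour columns in first-appearance order: 14h, 07h, 22h, 16h; column 1 is 14h.
Long rows with route=RT016, hour=14h: min(590, 982) = 590.

590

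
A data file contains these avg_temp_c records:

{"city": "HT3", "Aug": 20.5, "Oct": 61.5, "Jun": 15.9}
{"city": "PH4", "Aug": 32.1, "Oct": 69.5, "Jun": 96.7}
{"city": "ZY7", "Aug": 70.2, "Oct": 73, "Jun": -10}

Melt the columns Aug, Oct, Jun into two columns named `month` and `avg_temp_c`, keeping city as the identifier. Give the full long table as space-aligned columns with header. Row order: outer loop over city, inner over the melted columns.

Each (city, column) pair becomes one row: 3 × 3 = 9 rows.
For example, (HT3, Aug) → avg_temp_c=20.5.

city  month  avg_temp_c
HT3   Aug    20.5      
HT3   Oct    61.5      
HT3   Jun    15.9      
PH4   Aug    32.1      
PH4   Oct    69.5      
PH4   Jun    96.7      
ZY7   Aug    70.2      
ZY7   Oct    73        
ZY7   Jun    -10       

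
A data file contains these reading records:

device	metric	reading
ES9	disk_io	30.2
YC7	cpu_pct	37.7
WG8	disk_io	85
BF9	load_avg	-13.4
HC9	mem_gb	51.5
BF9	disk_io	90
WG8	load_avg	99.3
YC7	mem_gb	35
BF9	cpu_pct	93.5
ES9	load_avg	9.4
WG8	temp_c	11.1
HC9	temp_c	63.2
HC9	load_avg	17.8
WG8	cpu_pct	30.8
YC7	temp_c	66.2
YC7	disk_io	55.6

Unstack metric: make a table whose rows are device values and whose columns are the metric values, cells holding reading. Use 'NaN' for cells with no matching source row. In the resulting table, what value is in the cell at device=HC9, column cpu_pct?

NaN

No long-format row has device=HC9 and metric=cpu_pct, so the cell is NaN.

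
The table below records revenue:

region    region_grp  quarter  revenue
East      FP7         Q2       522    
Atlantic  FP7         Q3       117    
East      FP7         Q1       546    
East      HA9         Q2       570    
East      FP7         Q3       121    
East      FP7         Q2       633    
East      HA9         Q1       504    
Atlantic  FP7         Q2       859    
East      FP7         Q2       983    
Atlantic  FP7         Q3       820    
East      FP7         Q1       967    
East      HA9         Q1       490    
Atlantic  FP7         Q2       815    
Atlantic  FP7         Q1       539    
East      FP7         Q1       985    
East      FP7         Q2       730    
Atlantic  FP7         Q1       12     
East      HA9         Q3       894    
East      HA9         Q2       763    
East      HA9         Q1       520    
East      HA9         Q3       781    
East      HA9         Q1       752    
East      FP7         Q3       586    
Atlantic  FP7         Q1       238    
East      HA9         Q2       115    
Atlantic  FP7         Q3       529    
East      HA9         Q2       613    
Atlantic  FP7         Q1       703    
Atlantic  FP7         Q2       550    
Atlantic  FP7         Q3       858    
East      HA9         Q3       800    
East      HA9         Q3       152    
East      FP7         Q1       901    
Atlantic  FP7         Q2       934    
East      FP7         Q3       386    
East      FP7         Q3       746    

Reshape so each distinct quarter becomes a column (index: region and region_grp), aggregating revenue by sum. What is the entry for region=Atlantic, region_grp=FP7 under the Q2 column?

Rows with region=Atlantic, region_grp=FP7 and quarter=Q2: revenue values are 859, 815, 550, 934.
859 + 815 + 550 + 934 = 3158.

3158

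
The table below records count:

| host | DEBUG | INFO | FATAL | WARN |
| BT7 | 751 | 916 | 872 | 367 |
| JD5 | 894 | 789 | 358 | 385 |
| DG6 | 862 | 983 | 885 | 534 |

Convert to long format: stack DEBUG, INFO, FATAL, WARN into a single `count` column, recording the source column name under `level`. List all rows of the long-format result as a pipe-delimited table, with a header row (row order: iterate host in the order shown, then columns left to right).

| host | level | count |
| BT7 | DEBUG | 751 |
| BT7 | INFO | 916 |
| BT7 | FATAL | 872 |
| BT7 | WARN | 367 |
| JD5 | DEBUG | 894 |
| JD5 | INFO | 789 |
| JD5 | FATAL | 358 |
| JD5 | WARN | 385 |
| DG6 | DEBUG | 862 |
| DG6 | INFO | 983 |
| DG6 | FATAL | 885 |
| DG6 | WARN | 534 |

Each (host, column) pair becomes one row: 3 × 4 = 12 rows.
For example, (BT7, DEBUG) → count=751.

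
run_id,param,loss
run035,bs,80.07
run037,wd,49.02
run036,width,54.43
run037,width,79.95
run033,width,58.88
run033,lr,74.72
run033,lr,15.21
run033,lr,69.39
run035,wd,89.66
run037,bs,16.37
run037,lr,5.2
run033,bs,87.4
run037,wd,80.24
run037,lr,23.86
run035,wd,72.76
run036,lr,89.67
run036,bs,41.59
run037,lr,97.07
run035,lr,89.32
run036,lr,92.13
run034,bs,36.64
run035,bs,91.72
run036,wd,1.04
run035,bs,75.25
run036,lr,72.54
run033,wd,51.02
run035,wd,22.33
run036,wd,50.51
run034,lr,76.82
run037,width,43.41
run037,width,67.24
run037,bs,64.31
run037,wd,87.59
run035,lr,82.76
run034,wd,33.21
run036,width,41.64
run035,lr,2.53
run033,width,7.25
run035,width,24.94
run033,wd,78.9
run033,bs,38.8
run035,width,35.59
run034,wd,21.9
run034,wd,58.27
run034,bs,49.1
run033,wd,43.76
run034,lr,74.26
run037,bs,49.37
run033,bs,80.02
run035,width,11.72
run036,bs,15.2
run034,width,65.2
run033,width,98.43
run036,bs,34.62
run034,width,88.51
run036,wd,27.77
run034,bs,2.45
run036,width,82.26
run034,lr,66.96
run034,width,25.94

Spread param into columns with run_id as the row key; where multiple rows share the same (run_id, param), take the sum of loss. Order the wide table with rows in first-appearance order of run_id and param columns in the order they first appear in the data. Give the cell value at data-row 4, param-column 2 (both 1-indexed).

With rows in first-appearance order of run_id, row 4 is run_id=run033. param columns in first-appearance order: bs, wd, width, lr; column 2 is wd.
Long rows with run_id=run033, param=wd: 51.02 + 78.9 + 43.76 = 173.68.

173.68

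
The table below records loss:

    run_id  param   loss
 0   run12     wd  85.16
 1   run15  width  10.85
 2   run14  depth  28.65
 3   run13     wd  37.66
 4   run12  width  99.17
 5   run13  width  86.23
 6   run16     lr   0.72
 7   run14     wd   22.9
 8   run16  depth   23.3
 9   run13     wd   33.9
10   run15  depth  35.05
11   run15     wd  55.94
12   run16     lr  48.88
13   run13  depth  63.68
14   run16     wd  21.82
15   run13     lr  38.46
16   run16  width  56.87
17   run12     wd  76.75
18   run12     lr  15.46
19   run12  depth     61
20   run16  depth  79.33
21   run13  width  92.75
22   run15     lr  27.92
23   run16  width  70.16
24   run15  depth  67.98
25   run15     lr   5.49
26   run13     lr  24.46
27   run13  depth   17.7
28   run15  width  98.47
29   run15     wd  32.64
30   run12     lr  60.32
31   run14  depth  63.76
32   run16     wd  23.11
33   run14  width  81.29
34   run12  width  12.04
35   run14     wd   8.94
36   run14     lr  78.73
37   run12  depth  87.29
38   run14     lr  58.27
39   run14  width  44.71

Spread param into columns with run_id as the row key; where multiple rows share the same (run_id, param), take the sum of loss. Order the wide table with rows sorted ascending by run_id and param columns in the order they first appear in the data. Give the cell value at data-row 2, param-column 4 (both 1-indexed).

62.92

With rows sorted ascending by run_id, row 2 is run_id=run13. param columns in first-appearance order: wd, width, depth, lr; column 4 is lr.
Long rows with run_id=run13, param=lr: 38.46 + 24.46 = 62.92.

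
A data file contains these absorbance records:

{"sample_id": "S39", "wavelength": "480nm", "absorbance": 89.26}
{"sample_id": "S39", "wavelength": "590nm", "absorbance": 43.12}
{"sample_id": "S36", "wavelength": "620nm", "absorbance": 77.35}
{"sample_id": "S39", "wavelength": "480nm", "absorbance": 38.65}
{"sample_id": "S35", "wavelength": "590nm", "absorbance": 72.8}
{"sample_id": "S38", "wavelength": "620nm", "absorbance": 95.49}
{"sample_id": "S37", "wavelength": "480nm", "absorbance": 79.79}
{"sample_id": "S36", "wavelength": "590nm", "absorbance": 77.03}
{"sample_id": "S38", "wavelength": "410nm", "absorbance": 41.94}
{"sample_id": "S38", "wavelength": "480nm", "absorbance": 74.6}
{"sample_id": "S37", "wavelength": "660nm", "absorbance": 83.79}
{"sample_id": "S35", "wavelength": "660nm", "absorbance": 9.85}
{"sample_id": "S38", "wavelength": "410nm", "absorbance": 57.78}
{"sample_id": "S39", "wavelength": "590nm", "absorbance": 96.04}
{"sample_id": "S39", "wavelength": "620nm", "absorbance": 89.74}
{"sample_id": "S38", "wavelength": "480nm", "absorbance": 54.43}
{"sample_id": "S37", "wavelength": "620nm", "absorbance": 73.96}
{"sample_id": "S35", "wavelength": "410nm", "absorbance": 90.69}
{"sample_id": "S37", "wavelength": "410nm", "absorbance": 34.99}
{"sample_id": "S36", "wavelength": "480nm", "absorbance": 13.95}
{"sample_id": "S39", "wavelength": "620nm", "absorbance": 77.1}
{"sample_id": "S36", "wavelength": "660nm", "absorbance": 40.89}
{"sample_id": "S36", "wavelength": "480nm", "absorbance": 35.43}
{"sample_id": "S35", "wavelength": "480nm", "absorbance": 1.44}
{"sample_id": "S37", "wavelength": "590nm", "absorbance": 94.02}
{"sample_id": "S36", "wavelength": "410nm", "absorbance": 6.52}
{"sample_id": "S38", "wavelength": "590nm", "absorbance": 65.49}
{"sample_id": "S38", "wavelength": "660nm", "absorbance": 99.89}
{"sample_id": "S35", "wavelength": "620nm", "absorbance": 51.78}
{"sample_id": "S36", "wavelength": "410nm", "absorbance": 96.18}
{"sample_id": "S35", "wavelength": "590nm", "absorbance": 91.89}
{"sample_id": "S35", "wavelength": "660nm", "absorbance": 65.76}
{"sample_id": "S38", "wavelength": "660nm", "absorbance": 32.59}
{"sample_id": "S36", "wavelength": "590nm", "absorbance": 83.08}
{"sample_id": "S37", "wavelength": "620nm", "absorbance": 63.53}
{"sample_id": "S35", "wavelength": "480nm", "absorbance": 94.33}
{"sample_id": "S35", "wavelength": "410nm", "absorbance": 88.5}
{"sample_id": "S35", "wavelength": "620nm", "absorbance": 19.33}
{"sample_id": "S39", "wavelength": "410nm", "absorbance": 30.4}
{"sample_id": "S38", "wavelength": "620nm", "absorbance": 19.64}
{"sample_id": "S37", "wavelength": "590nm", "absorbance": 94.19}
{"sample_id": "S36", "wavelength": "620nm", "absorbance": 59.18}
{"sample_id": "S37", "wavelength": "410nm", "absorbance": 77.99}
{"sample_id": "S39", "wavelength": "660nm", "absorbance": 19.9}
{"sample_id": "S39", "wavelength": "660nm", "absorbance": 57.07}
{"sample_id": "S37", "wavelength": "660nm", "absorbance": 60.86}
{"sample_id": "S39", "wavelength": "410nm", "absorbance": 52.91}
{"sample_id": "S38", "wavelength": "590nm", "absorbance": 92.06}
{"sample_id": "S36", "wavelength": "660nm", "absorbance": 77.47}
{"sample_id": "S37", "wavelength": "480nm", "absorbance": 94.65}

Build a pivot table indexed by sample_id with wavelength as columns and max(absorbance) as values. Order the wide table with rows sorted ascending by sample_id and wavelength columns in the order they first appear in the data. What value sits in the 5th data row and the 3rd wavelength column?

With rows sorted ascending by sample_id, row 5 is sample_id=S39. wavelength columns in first-appearance order: 480nm, 590nm, 620nm, 410nm, 660nm; column 3 is 620nm.
Long rows with sample_id=S39, wavelength=620nm: max(89.74, 77.1) = 89.74.

89.74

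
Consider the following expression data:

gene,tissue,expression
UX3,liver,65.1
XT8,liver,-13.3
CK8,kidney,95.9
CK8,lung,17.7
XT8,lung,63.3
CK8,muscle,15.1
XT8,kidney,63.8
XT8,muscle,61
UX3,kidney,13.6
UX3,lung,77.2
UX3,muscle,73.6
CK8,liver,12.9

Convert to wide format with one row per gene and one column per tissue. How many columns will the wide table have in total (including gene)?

5

1 column for gene plus 4 distinct tissue values → 5 columns.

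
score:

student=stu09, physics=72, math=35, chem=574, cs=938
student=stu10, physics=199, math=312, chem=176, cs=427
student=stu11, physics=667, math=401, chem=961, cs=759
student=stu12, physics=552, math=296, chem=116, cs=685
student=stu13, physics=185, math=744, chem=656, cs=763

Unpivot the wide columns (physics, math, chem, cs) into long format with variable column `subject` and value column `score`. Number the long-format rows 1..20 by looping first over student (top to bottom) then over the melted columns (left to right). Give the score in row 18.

20 rows total (5 × 4). Row 18: index ⌊(18-1)/4⌋ = 4 into student → stu13; (18-1) mod 4 = 1 into the melted columns → math.
So row 18 is (stu13, math, 744); score = 744.

744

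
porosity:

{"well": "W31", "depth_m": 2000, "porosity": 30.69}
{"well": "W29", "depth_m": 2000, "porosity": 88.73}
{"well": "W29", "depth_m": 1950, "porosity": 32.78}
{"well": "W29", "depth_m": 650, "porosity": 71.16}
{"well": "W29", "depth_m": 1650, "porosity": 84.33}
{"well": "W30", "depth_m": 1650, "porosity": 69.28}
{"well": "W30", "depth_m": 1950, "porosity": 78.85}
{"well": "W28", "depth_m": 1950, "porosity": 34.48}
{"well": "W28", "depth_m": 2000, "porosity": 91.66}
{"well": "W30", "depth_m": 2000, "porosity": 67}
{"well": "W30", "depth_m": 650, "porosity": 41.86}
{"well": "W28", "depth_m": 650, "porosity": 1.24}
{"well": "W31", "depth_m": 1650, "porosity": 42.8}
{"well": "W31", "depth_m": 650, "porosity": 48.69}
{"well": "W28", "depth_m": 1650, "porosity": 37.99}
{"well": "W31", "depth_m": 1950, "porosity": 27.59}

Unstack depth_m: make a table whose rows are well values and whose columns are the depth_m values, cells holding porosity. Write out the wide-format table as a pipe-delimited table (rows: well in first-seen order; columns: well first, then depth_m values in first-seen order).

| well | 2000 | 1950 | 650 | 1650 |
| W31 | 30.69 | 27.59 | 48.69 | 42.8 |
| W29 | 88.73 | 32.78 | 71.16 | 84.33 |
| W30 | 67 | 78.85 | 41.86 | 69.28 |
| W28 | 91.66 | 34.48 | 1.24 | 37.99 |

Columns: well plus the 4 distinct depth_m values (2000, 1950, 650, 1650).
For example, row W31 column 2000 takes porosity=30.69 from the long row (W31, 2000).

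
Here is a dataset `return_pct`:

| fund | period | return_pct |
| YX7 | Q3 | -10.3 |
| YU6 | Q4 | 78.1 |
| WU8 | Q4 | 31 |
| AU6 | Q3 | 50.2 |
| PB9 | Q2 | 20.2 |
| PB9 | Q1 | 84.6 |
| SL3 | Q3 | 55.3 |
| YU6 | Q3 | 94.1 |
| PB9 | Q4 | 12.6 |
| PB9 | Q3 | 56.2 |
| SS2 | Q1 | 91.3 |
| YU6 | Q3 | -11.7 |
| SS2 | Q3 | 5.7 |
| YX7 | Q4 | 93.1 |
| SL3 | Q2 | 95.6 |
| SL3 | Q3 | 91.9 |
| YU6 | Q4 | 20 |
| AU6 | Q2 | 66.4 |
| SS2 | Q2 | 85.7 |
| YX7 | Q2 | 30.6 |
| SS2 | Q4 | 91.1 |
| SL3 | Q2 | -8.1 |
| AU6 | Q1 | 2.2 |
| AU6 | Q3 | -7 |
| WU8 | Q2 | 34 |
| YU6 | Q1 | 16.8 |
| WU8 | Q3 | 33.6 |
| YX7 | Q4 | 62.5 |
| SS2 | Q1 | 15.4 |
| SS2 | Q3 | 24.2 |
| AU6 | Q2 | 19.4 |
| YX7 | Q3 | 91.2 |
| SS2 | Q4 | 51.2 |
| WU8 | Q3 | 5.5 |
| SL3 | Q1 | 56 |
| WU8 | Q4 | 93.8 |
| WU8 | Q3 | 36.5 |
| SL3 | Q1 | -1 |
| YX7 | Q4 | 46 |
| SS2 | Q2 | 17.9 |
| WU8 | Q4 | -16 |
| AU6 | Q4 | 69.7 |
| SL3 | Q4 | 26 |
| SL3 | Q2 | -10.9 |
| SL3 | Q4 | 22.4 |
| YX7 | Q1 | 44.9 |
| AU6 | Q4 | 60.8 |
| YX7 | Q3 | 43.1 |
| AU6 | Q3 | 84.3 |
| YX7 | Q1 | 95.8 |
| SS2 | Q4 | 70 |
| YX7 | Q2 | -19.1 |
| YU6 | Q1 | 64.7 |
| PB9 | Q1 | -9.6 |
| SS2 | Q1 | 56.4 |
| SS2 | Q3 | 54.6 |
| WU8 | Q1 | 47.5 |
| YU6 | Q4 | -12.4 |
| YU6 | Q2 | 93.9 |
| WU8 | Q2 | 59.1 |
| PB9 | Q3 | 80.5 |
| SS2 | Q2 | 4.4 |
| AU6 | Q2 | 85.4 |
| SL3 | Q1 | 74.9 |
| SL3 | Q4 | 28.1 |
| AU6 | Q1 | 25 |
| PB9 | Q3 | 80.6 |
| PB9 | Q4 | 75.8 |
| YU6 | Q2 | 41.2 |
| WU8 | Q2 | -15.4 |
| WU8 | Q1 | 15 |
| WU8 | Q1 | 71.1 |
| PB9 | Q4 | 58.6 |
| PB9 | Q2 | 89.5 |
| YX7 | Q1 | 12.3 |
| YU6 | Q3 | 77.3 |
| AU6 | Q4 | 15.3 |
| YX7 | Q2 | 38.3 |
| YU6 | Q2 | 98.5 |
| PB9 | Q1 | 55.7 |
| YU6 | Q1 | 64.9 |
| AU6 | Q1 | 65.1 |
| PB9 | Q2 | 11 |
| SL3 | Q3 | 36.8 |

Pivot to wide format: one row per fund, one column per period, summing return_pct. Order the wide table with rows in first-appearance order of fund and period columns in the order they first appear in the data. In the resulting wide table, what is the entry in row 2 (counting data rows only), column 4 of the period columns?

146.4

With rows in first-appearance order of fund, row 2 is fund=YU6. period columns in first-appearance order: Q3, Q4, Q2, Q1; column 4 is Q1.
Long rows with fund=YU6, period=Q1: 16.8 + 64.7 + 64.9 = 146.4.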